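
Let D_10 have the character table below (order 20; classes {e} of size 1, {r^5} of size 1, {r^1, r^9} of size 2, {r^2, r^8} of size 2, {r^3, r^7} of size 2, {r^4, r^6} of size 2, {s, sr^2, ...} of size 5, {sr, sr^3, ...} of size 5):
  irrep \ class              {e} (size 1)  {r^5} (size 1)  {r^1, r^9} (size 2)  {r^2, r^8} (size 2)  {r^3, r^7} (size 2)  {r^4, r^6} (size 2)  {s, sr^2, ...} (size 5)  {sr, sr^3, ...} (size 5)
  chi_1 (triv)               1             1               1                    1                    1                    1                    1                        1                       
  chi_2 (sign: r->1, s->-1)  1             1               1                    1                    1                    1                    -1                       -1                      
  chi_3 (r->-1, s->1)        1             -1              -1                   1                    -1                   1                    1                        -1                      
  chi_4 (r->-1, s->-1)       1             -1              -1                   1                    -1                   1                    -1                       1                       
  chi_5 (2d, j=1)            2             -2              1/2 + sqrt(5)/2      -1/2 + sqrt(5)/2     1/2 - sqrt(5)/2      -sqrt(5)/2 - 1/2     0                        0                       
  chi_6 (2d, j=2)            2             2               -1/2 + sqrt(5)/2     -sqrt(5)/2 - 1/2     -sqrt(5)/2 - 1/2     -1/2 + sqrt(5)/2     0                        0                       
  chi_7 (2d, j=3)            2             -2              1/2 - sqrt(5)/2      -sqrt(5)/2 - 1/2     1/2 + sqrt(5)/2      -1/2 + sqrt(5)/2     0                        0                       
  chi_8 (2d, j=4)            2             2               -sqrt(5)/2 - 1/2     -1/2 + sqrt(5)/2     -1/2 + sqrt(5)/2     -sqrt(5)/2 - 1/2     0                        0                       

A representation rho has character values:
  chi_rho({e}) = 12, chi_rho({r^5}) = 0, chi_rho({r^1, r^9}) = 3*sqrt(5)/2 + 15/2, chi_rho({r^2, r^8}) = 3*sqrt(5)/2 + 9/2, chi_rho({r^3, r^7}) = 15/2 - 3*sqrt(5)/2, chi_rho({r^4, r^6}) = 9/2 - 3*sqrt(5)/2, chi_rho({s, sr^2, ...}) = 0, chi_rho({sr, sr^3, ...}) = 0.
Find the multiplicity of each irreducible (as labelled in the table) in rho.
Multiplicities: chi_1: 3, chi_2: 3, chi_3: 0, chi_4: 0, chi_5: 3, chi_6: 0, chi_7: 0, chi_8: 0.

Argument: Use <chi_rho, chi> = (1/|G|) sum_C |C| * chi_rho(C) * conj(chi(C)) with |G| = 20 for each irreducible chi in the table:
  <chi_rho, chi_1> = (1/20)[1*(12)*conj(1) + 1*(0)*conj(1) + 2*(3*sqrt(5)/2 + 15/2)*conj(1) + 2*(3*sqrt(5)/2 + 9/2)*conj(1) + 2*(15/2 - 3*sqrt(5)/2)*conj(1) + 2*(9/2 - 3*sqrt(5)/2)*conj(1) + 5*(0)*conj(1) + 5*(0)*conj(1)]
      = (1/20)[(12) + (0) + (3*sqrt(5) + 15) + (3*sqrt(5) + 9) + (15 - 3*sqrt(5)) + (9 - 3*sqrt(5)) + (0) + (0)] = 60/20 = 3
  <chi_rho, chi_2> = (1/20)[1*(12)*conj(1) + 1*(0)*conj(1) + 2*(3*sqrt(5)/2 + 15/2)*conj(1) + 2*(3*sqrt(5)/2 + 9/2)*conj(1) + 2*(15/2 - 3*sqrt(5)/2)*conj(1) + 2*(9/2 - 3*sqrt(5)/2)*conj(1) + 5*(0)*conj(-1) + 5*(0)*conj(-1)]
      = (1/20)[(12) + (0) + (3*sqrt(5) + 15) + (3*sqrt(5) + 9) + (15 - 3*sqrt(5)) + (9 - 3*sqrt(5)) + (0) + (0)] = 60/20 = 3
  <chi_rho, chi_3> = (1/20)[1*(12)*conj(1) + 1*(0)*conj(-1) + 2*(3*sqrt(5)/2 + 15/2)*conj(-1) + 2*(3*sqrt(5)/2 + 9/2)*conj(1) + 2*(15/2 - 3*sqrt(5)/2)*conj(-1) + 2*(9/2 - 3*sqrt(5)/2)*conj(1) + 5*(0)*conj(1) + 5*(0)*conj(-1)]
      = (1/20)[(12) + (0) + (-15 - 3*sqrt(5)) + (3*sqrt(5) + 9) + (-15 + 3*sqrt(5)) + (9 - 3*sqrt(5)) + (0) + (0)] = 0/20 = 0
  <chi_rho, chi_4> = (1/20)[1*(12)*conj(1) + 1*(0)*conj(-1) + 2*(3*sqrt(5)/2 + 15/2)*conj(-1) + 2*(3*sqrt(5)/2 + 9/2)*conj(1) + 2*(15/2 - 3*sqrt(5)/2)*conj(-1) + 2*(9/2 - 3*sqrt(5)/2)*conj(1) + 5*(0)*conj(-1) + 5*(0)*conj(1)]
      = (1/20)[(12) + (0) + (-15 - 3*sqrt(5)) + (3*sqrt(5) + 9) + (-15 + 3*sqrt(5)) + (9 - 3*sqrt(5)) + (0) + (0)] = 0/20 = 0
  <chi_rho, chi_5> = (1/20)[1*(12)*conj(2) + 1*(0)*conj(-2) + 2*(3*sqrt(5)/2 + 15/2)*conj(1/2 + sqrt(5)/2) + 2*(3*sqrt(5)/2 + 9/2)*conj(-1/2 + sqrt(5)/2) + 2*(15/2 - 3*sqrt(5)/2)*conj(1/2 - sqrt(5)/2) + 2*(9/2 - 3*sqrt(5)/2)*conj(-sqrt(5)/2 - 1/2) + 5*(0)*conj(0) + 5*(0)*conj(0)]
      = (1/20)[(24) + (0) + (15 + 9*sqrt(5)) + (3 + 3*sqrt(5)) + (15 - 9*sqrt(5)) + (3 - 3*sqrt(5)) + (0) + (0)] = 60/20 = 3
  <chi_rho, chi_6> = (1/20)[1*(12)*conj(2) + 1*(0)*conj(2) + 2*(3*sqrt(5)/2 + 15/2)*conj(-1/2 + sqrt(5)/2) + 2*(3*sqrt(5)/2 + 9/2)*conj(-sqrt(5)/2 - 1/2) + 2*(15/2 - 3*sqrt(5)/2)*conj(-sqrt(5)/2 - 1/2) + 2*(9/2 - 3*sqrt(5)/2)*conj(-1/2 + sqrt(5)/2) + 5*(0)*conj(0) + 5*(0)*conj(0)]
      = (1/20)[(24) + (0) + (6*sqrt(5)) + (-6*sqrt(5) - 12) + (-6*sqrt(5)) + (-12 + 6*sqrt(5)) + (0) + (0)] = 0/20 = 0
  <chi_rho, chi_7> = (1/20)[1*(12)*conj(2) + 1*(0)*conj(-2) + 2*(3*sqrt(5)/2 + 15/2)*conj(1/2 - sqrt(5)/2) + 2*(3*sqrt(5)/2 + 9/2)*conj(-sqrt(5)/2 - 1/2) + 2*(15/2 - 3*sqrt(5)/2)*conj(1/2 + sqrt(5)/2) + 2*(9/2 - 3*sqrt(5)/2)*conj(-1/2 + sqrt(5)/2) + 5*(0)*conj(0) + 5*(0)*conj(0)]
      = (1/20)[(24) + (0) + (-6*sqrt(5)) + (-6*sqrt(5) - 12) + (6*sqrt(5)) + (-12 + 6*sqrt(5)) + (0) + (0)] = 0/20 = 0
  <chi_rho, chi_8> = (1/20)[1*(12)*conj(2) + 1*(0)*conj(2) + 2*(3*sqrt(5)/2 + 15/2)*conj(-sqrt(5)/2 - 1/2) + 2*(3*sqrt(5)/2 + 9/2)*conj(-1/2 + sqrt(5)/2) + 2*(15/2 - 3*sqrt(5)/2)*conj(-1/2 + sqrt(5)/2) + 2*(9/2 - 3*sqrt(5)/2)*conj(-sqrt(5)/2 - 1/2) + 5*(0)*conj(0) + 5*(0)*conj(0)]
      = (1/20)[(24) + (0) + (-9*sqrt(5) - 15) + (3 + 3*sqrt(5)) + (-15 + 9*sqrt(5)) + (3 - 3*sqrt(5)) + (0) + (0)] = 0/20 = 0
Dimension check: dim(rho) = sum (mult * dim) = 3*1 + 3*1 + 0*1 + 0*1 + 3*2 + 0*2 + 0*2 + 0*2 = 12 = chi_rho(e) = 12.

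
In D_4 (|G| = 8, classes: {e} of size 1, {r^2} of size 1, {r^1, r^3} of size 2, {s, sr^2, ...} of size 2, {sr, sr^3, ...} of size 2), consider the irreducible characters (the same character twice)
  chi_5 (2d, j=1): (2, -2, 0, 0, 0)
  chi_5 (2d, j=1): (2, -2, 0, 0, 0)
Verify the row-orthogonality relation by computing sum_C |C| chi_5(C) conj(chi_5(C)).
Sum = 8 = |G| = 8; so <chi_5, chi_5> = 1 (norm-1 confirms irreducibility).

Why: Compute term by term over conjugacy classes (|C| * chi_5(C) * conj(chi_5(C))):
  1*(2)*conj(2) + 1*(-2)*conj(-2) + 2*(0)*conj(0) + 2*(0)*conj(0) + 2*(0)*conj(0)
  = (4) + (4) + (0) + (0) + (0)
  = 8.
Dividing by |G| = 8 gives 8/8 = 1, matching the row-orthogonality relation <chi_5, chi_5> = [chi_5 = chi_5].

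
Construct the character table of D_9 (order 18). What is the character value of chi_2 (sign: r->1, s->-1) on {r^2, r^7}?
Conjugacy classes: {e} of size 1, {r^1, r^8} of size 2, {r^2, r^7} of size 2, {r^3, r^6} of size 2, {r^4, r^5} of size 2, {s, sr, ..., sr^8} of size 9.
Character table:
  irrep \ class              {e} (size 1)  {r^1, r^8} (size 2)  {r^2, r^7} (size 2)  {r^3, r^6} (size 2)  {r^4, r^5} (size 2)  {s, sr, ..., sr^8} (size 9)
  chi_1 (triv)               1             1                    1                    1                    1                    1                          
  chi_2 (sign: r->1, s->-1)  1             1                    1                    1                    1                    -1                         
  chi_3 (2d, j=1)            2             2*cos(2*pi/9)        2*cos(4*pi/9)        -1                   -2*cos(pi/9)         0                          
  chi_4 (2d, j=2)            2             2*cos(4*pi/9)        -2*cos(pi/9)         -1                   2*cos(2*pi/9)        0                          
  chi_5 (2d, j=3)            2             -1                   -1                   2                    -1                   0                          
  chi_6 (2d, j=4)            2             -2*cos(pi/9)         2*cos(2*pi/9)        -1                   2*cos(4*pi/9)        0                          

Spot check: chi_2 (sign: r->1, s->-1) on {r^2, r^7} = 1.

D_9 has order 2*9 = 18 with 6 conjugacy classes, hence 6 irreducibles. Sum of squared dims 1 + 1 + 4 + 4 + 4 + 4 = 18 = |G|. Linear characters come from the abelianisation; the 2-dimensional irreps have character r^k -> 2*cos(2*pi*j*k/9), reflections -> 0.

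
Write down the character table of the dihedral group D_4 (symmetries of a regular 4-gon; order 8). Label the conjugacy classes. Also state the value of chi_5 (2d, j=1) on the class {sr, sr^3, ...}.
Conjugacy classes: {e} of size 1, {r^2} of size 1, {r^1, r^3} of size 2, {s, sr^2, ...} of size 2, {sr, sr^3, ...} of size 2.
Character table:
  irrep \ class              {e} (size 1)  {r^2} (size 1)  {r^1, r^3} (size 2)  {s, sr^2, ...} (size 2)  {sr, sr^3, ...} (size 2)
  chi_1 (triv)               1             1               1                    1                        1                       
  chi_2 (sign: r->1, s->-1)  1             1               1                    -1                       -1                      
  chi_3 (r->-1, s->1)        1             1               -1                   1                        -1                      
  chi_4 (r->-1, s->-1)       1             1               -1                   -1                       1                       
  chi_5 (2d, j=1)            2             -2              0                    0                        0                       

Spot check: chi_5 (2d, j=1) on {sr, sr^3, ...} = 0.

Derivation: D_4 has order 2*4 = 8 with 5 conjugacy classes, hence 5 irreducibles. Sum of squared dims 1 + 1 + 1 + 1 + 4 = 8 = |G|. Linear characters come from the abelianisation; the 2-dimensional irreps have character r^k -> 2*cos(2*pi*j*k/4), reflections -> 0.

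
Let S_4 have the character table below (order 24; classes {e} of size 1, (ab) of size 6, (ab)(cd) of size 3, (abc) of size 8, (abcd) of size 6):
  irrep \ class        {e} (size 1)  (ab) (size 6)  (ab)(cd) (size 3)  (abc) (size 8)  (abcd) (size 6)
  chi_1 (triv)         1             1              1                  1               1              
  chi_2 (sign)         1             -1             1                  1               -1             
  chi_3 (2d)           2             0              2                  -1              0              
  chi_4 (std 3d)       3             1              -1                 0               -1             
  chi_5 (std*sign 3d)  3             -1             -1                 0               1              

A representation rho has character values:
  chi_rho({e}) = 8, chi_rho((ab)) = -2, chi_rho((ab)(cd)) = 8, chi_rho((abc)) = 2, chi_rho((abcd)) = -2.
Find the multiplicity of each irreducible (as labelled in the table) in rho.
Multiplicities: chi_1: 1, chi_2: 3, chi_3: 2, chi_4: 0, chi_5: 0.

Details: Use <chi_rho, chi> = (1/|G|) sum_C |C| * chi_rho(C) * conj(chi(C)) with |G| = 24 for each irreducible chi in the table:
  <chi_rho, chi_1> = (1/24)[1*(8)*conj(1) + 6*(-2)*conj(1) + 3*(8)*conj(1) + 8*(2)*conj(1) + 6*(-2)*conj(1)]
      = (1/24)[(8) + (-12) + (24) + (16) + (-12)] = 24/24 = 1
  <chi_rho, chi_2> = (1/24)[1*(8)*conj(1) + 6*(-2)*conj(-1) + 3*(8)*conj(1) + 8*(2)*conj(1) + 6*(-2)*conj(-1)]
      = (1/24)[(8) + (12) + (24) + (16) + (12)] = 72/24 = 3
  <chi_rho, chi_3> = (1/24)[1*(8)*conj(2) + 6*(-2)*conj(0) + 3*(8)*conj(2) + 8*(2)*conj(-1) + 6*(-2)*conj(0)]
      = (1/24)[(16) + (0) + (48) + (-16) + (0)] = 48/24 = 2
  <chi_rho, chi_4> = (1/24)[1*(8)*conj(3) + 6*(-2)*conj(1) + 3*(8)*conj(-1) + 8*(2)*conj(0) + 6*(-2)*conj(-1)]
      = (1/24)[(24) + (-12) + (-24) + (0) + (12)] = 0/24 = 0
  <chi_rho, chi_5> = (1/24)[1*(8)*conj(3) + 6*(-2)*conj(-1) + 3*(8)*conj(-1) + 8*(2)*conj(0) + 6*(-2)*conj(1)]
      = (1/24)[(24) + (12) + (-24) + (0) + (-12)] = 0/24 = 0
Dimension check: dim(rho) = sum (mult * dim) = 1*1 + 3*1 + 2*2 + 0*3 + 0*3 = 8 = chi_rho(e) = 8.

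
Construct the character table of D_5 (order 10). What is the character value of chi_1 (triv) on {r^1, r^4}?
Conjugacy classes: {e} of size 1, {r^1, r^4} of size 2, {r^2, r^3} of size 2, {s, sr, ..., sr^4} of size 5.
Character table:
  irrep \ class              {e} (size 1)  {r^1, r^4} (size 2)  {r^2, r^3} (size 2)  {s, sr, ..., sr^4} (size 5)
  chi_1 (triv)               1             1                    1                    1                          
  chi_2 (sign: r->1, s->-1)  1             1                    1                    -1                         
  chi_3 (2d, j=1)            2             -1/2 + sqrt(5)/2     -sqrt(5)/2 - 1/2     0                          
  chi_4 (2d, j=2)            2             -sqrt(5)/2 - 1/2     -1/2 + sqrt(5)/2     0                          

Spot check: chi_1 (triv) on {r^1, r^4} = 1.

D_5 has order 2*5 = 10 with 4 conjugacy classes, hence 4 irreducibles. Sum of squared dims 1 + 1 + 4 + 4 = 10 = |G|. Linear characters come from the abelianisation; the 2-dimensional irreps have character r^k -> 2*cos(2*pi*j*k/5), reflections -> 0.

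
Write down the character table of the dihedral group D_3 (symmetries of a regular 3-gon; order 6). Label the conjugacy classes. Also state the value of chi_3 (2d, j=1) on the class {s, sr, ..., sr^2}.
Conjugacy classes: {e} of size 1, {r^1, r^2} of size 2, {s, sr, ..., sr^2} of size 3.
Character table:
  irrep \ class              {e} (size 1)  {r^1, r^2} (size 2)  {s, sr, ..., sr^2} (size 3)
  chi_1 (triv)               1             1                    1                          
  chi_2 (sign: r->1, s->-1)  1             1                    -1                         
  chi_3 (2d, j=1)            2             -1                   0                          

Spot check: chi_3 (2d, j=1) on {s, sr, ..., sr^2} = 0.

Argument: D_3 has order 2*3 = 6 with 3 conjugacy classes, hence 3 irreducibles. Sum of squared dims 1 + 1 + 4 = 6 = |G|. Linear characters come from the abelianisation; the 2-dimensional irreps have character r^k -> 2*cos(2*pi*j*k/3), reflections -> 0.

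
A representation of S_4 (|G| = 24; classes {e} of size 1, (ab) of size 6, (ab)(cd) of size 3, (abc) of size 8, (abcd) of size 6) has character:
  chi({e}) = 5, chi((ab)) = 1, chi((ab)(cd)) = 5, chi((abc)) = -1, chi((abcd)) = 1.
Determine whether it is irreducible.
Not irreducible (reducible): <chi, chi> = 5 > 1.

Details: <chi, chi> = (1/|G|) sum_C |C| * |chi(C)|^2 = (1/24)[1*|5|^2 + 6*|1|^2 + 3*|5|^2 + 8*|-1|^2 + 6*|1|^2]
  = (1/24)[(25) + (6) + (75) + (8) + (6)] = 120/24 = 5.
A character is irreducible iff <chi, chi> = 1, so this representation is reducible.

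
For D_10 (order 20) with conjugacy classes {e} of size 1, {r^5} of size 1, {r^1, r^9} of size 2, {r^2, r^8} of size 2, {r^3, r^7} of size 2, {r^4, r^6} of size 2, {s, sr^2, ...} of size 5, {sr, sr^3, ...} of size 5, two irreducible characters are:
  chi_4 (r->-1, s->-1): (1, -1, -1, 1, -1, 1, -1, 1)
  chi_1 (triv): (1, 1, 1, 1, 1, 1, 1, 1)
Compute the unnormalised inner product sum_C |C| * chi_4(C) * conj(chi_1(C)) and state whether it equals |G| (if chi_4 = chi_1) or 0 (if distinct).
Sum = 0; so <chi_4, chi_1> = 0 (distinct irreducibles are orthogonal).

Working: Compute term by term over conjugacy classes (|C| * chi_4(C) * conj(chi_1(C))):
  1*(1)*conj(1) + 1*(-1)*conj(1) + 2*(-1)*conj(1) + 2*(1)*conj(1) + 2*(-1)*conj(1) + 2*(1)*conj(1) + 5*(-1)*conj(1) + 5*(1)*conj(1)
  = (1) + (-1) + (-2) + (2) + (-2) + (2) + (-5) + (5)
  = 0.
Dividing by |G| = 20 gives 0/20 = 0, matching the row-orthogonality relation <chi_4, chi_1> = [chi_4 = chi_1].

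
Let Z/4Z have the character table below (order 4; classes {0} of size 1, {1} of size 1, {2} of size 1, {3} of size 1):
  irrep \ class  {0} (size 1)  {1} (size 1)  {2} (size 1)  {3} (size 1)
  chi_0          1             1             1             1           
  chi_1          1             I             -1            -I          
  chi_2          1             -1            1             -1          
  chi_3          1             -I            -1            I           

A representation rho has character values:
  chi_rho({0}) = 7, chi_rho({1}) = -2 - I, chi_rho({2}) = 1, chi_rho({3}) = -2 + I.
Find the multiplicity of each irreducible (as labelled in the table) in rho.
Multiplicities: chi_0: 1, chi_1: 1, chi_2: 3, chi_3: 2.

Proof sketch: Use <chi_rho, chi> = (1/|G|) sum_C |C| * chi_rho(C) * conj(chi(C)) with |G| = 4 for each irreducible chi in the table:
  <chi_rho, chi_0> = (1/4)[1*(7)*conj(1) + 1*(-2 - I)*conj(1) + 1*(1)*conj(1) + 1*(-2 + I)*conj(1)]
      = (1/4)[(7) + (-2 - I) + (1) + (-2 + I)] = 4/4 = 1
  <chi_rho, chi_1> = (1/4)[1*(7)*conj(1) + 1*(-2 - I)*conj(I) + 1*(1)*conj(-1) + 1*(-2 + I)*conj(-I)]
      = (1/4)[(7) + (-1 + 2*I) + (-1) + (-1 - 2*I)] = 4/4 = 1
  <chi_rho, chi_2> = (1/4)[1*(7)*conj(1) + 1*(-2 - I)*conj(-1) + 1*(1)*conj(1) + 1*(-2 + I)*conj(-1)]
      = (1/4)[(7) + (2 + I) + (1) + (2 - I)] = 12/4 = 3
  <chi_rho, chi_3> = (1/4)[1*(7)*conj(1) + 1*(-2 - I)*conj(-I) + 1*(1)*conj(-1) + 1*(-2 + I)*conj(I)]
      = (1/4)[(7) + (1 - 2*I) + (-1) + (1 + 2*I)] = 8/4 = 2
(Exp terms are combined using exp(i*s)*conj(exp(i*t)) = exp(i*(s-t)), and sums of them are collapsed using the identity that for every m > 1 the m distinct m-th roots of unity sum to 0, e.g. 1 + exp(2*I*pi/3) + exp(-2*I*pi/3) = 0.)
Dimension check: dim(rho) = sum (mult * dim) = 1*1 + 1*1 + 3*1 + 2*1 = 7 = chi_rho(e) = 7.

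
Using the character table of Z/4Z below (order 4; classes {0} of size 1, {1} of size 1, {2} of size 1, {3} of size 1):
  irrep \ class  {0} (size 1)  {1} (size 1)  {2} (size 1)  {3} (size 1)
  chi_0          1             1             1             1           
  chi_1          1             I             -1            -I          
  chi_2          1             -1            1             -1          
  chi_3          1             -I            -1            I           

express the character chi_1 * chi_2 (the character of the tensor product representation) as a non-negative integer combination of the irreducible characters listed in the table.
chi_1 tensor chi_2 = chi_3 (all other irreducibles have multiplicity 0).

Explanation: The character of a tensor product is the pointwise product (chi_1 * chi_2)(C) = chi_1(C) * chi_2(C):
  {0}: (1)*(1), {1}: (I)*(-1), {2}: (-1)*(1), {3}: (-I)*(-1)
so (chi_1 * chi_2) takes values
  {0} -> 1, {1} -> -I, {2} -> -1, {3} -> I.
Now take the inner product of this character with each irreducible chi from the table, <chi_1*chi_2, chi> = (1/4) sum_C |C| (chi_1*chi_2)(C) conj(chi(C)):
  <chi_1*chi_2, chi_0> = (1/4)[1*(1)*conj(1) + 1*(-I)*conj(1) + 1*(-1)*conj(1) + 1*(I)*conj(1)]
      = (1/4)[(1) + (-I) + (-1) + (I)] = 0/4 = 0
  <chi_1*chi_2, chi_1> = (1/4)[1*(1)*conj(1) + 1*(-I)*conj(I) + 1*(-1)*conj(-1) + 1*(I)*conj(-I)]
      = (1/4)[(1) + (-1) + (1) + (-1)] = 0/4 = 0
  <chi_1*chi_2, chi_2> = (1/4)[1*(1)*conj(1) + 1*(-I)*conj(-1) + 1*(-1)*conj(1) + 1*(I)*conj(-1)]
      = (1/4)[(1) + (I) + (-1) + (-I)] = 0/4 = 0
  <chi_1*chi_2, chi_3> = (1/4)[1*(1)*conj(1) + 1*(-I)*conj(-I) + 1*(-1)*conj(-1) + 1*(I)*conj(I)]
      = (1/4)[(1) + (1) + (1) + (1)] = 4/4 = 1
(Exp terms are combined using exp(i*s)*conj(exp(i*t)) = exp(i*(s-t)), and sums of them are collapsed using the identity that for every m > 1 the m distinct m-th roots of unity sum to 0, e.g. 1 + exp(2*I*pi/3) + exp(-2*I*pi/3) = 0.)
Hence the multiplicities are chi_3: 1. Dimension check: dim(chi_1)*dim(chi_2) = 1*1 = 1 and sum (mult * dim) = 1*1 = 1.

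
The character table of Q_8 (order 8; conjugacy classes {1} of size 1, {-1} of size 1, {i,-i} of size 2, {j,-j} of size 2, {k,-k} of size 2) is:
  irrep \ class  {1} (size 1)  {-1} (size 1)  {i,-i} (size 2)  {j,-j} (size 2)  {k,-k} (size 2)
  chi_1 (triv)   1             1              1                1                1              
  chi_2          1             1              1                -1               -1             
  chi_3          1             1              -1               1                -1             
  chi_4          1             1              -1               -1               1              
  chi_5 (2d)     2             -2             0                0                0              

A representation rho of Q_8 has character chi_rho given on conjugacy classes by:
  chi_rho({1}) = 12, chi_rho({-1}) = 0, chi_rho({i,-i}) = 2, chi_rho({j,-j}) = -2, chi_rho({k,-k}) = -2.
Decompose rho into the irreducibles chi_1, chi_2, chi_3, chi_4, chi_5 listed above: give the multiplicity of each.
Multiplicities: chi_1: 1, chi_2: 3, chi_3: 1, chi_4: 1, chi_5: 3.

Proof sketch: Use <chi_rho, chi> = (1/|G|) sum_C |C| * chi_rho(C) * conj(chi(C)) with |G| = 8 for each irreducible chi in the table:
  <chi_rho, chi_1> = (1/8)[1*(12)*conj(1) + 1*(0)*conj(1) + 2*(2)*conj(1) + 2*(-2)*conj(1) + 2*(-2)*conj(1)]
      = (1/8)[(12) + (0) + (4) + (-4) + (-4)] = 8/8 = 1
  <chi_rho, chi_2> = (1/8)[1*(12)*conj(1) + 1*(0)*conj(1) + 2*(2)*conj(1) + 2*(-2)*conj(-1) + 2*(-2)*conj(-1)]
      = (1/8)[(12) + (0) + (4) + (4) + (4)] = 24/8 = 3
  <chi_rho, chi_3> = (1/8)[1*(12)*conj(1) + 1*(0)*conj(1) + 2*(2)*conj(-1) + 2*(-2)*conj(1) + 2*(-2)*conj(-1)]
      = (1/8)[(12) + (0) + (-4) + (-4) + (4)] = 8/8 = 1
  <chi_rho, chi_4> = (1/8)[1*(12)*conj(1) + 1*(0)*conj(1) + 2*(2)*conj(-1) + 2*(-2)*conj(-1) + 2*(-2)*conj(1)]
      = (1/8)[(12) + (0) + (-4) + (4) + (-4)] = 8/8 = 1
  <chi_rho, chi_5> = (1/8)[1*(12)*conj(2) + 1*(0)*conj(-2) + 2*(2)*conj(0) + 2*(-2)*conj(0) + 2*(-2)*conj(0)]
      = (1/8)[(24) + (0) + (0) + (0) + (0)] = 24/8 = 3
Dimension check: dim(rho) = sum (mult * dim) = 1*1 + 3*1 + 1*1 + 1*1 + 3*2 = 12 = chi_rho(e) = 12.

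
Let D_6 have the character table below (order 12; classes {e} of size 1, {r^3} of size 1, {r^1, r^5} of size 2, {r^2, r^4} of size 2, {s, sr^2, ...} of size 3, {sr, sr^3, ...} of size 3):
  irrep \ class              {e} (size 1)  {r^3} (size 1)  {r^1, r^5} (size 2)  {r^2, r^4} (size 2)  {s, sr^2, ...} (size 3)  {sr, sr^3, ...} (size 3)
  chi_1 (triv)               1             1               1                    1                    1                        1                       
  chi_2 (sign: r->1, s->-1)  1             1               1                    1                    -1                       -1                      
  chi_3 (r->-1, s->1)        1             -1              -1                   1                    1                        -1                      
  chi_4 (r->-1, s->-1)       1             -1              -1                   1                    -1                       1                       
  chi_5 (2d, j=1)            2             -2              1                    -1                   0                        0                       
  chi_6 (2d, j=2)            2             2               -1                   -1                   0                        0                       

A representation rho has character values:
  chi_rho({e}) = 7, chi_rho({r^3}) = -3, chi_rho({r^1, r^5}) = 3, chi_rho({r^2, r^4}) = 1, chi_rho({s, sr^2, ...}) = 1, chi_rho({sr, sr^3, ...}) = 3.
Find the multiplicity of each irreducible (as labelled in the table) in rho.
Multiplicities: chi_1: 2, chi_2: 0, chi_3: 0, chi_4: 1, chi_5: 2, chi_6: 0.

Justification: Use <chi_rho, chi> = (1/|G|) sum_C |C| * chi_rho(C) * conj(chi(C)) with |G| = 12 for each irreducible chi in the table:
  <chi_rho, chi_1> = (1/12)[1*(7)*conj(1) + 1*(-3)*conj(1) + 2*(3)*conj(1) + 2*(1)*conj(1) + 3*(1)*conj(1) + 3*(3)*conj(1)]
      = (1/12)[(7) + (-3) + (6) + (2) + (3) + (9)] = 24/12 = 2
  <chi_rho, chi_2> = (1/12)[1*(7)*conj(1) + 1*(-3)*conj(1) + 2*(3)*conj(1) + 2*(1)*conj(1) + 3*(1)*conj(-1) + 3*(3)*conj(-1)]
      = (1/12)[(7) + (-3) + (6) + (2) + (-3) + (-9)] = 0/12 = 0
  <chi_rho, chi_3> = (1/12)[1*(7)*conj(1) + 1*(-3)*conj(-1) + 2*(3)*conj(-1) + 2*(1)*conj(1) + 3*(1)*conj(1) + 3*(3)*conj(-1)]
      = (1/12)[(7) + (3) + (-6) + (2) + (3) + (-9)] = 0/12 = 0
  <chi_rho, chi_4> = (1/12)[1*(7)*conj(1) + 1*(-3)*conj(-1) + 2*(3)*conj(-1) + 2*(1)*conj(1) + 3*(1)*conj(-1) + 3*(3)*conj(1)]
      = (1/12)[(7) + (3) + (-6) + (2) + (-3) + (9)] = 12/12 = 1
  <chi_rho, chi_5> = (1/12)[1*(7)*conj(2) + 1*(-3)*conj(-2) + 2*(3)*conj(1) + 2*(1)*conj(-1) + 3*(1)*conj(0) + 3*(3)*conj(0)]
      = (1/12)[(14) + (6) + (6) + (-2) + (0) + (0)] = 24/12 = 2
  <chi_rho, chi_6> = (1/12)[1*(7)*conj(2) + 1*(-3)*conj(2) + 2*(3)*conj(-1) + 2*(1)*conj(-1) + 3*(1)*conj(0) + 3*(3)*conj(0)]
      = (1/12)[(14) + (-6) + (-6) + (-2) + (0) + (0)] = 0/12 = 0
Dimension check: dim(rho) = sum (mult * dim) = 2*1 + 0*1 + 0*1 + 1*1 + 2*2 + 0*2 = 7 = chi_rho(e) = 7.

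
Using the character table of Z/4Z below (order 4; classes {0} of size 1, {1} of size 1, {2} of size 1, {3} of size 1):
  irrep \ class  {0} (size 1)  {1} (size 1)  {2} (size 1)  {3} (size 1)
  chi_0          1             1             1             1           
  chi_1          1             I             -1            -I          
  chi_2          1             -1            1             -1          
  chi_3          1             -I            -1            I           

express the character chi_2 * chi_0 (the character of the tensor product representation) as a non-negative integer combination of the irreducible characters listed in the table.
chi_2 tensor chi_0 = chi_2 (all other irreducibles have multiplicity 0).

Why: The character of a tensor product is the pointwise product (chi_2 * chi_0)(C) = chi_2(C) * chi_0(C):
  {0}: (1)*(1), {1}: (-1)*(1), {2}: (1)*(1), {3}: (-1)*(1)
so (chi_2 * chi_0) takes values
  {0} -> 1, {1} -> -1, {2} -> 1, {3} -> -1.
Now take the inner product of this character with each irreducible chi from the table, <chi_2*chi_0, chi> = (1/4) sum_C |C| (chi_2*chi_0)(C) conj(chi(C)):
  <chi_2*chi_0, chi_0> = (1/4)[1*(1)*conj(1) + 1*(-1)*conj(1) + 1*(1)*conj(1) + 1*(-1)*conj(1)]
      = (1/4)[(1) + (-1) + (1) + (-1)] = 0/4 = 0
  <chi_2*chi_0, chi_1> = (1/4)[1*(1)*conj(1) + 1*(-1)*conj(I) + 1*(1)*conj(-1) + 1*(-1)*conj(-I)]
      = (1/4)[(1) + (I) + (-1) + (-I)] = 0/4 = 0
  <chi_2*chi_0, chi_2> = (1/4)[1*(1)*conj(1) + 1*(-1)*conj(-1) + 1*(1)*conj(1) + 1*(-1)*conj(-1)]
      = (1/4)[(1) + (1) + (1) + (1)] = 4/4 = 1
  <chi_2*chi_0, chi_3> = (1/4)[1*(1)*conj(1) + 1*(-1)*conj(-I) + 1*(1)*conj(-1) + 1*(-1)*conj(I)]
      = (1/4)[(1) + (-I) + (-1) + (I)] = 0/4 = 0
(Exp terms are combined using exp(i*s)*conj(exp(i*t)) = exp(i*(s-t)), and sums of them are collapsed using the identity that for every m > 1 the m distinct m-th roots of unity sum to 0, e.g. 1 + exp(2*I*pi/3) + exp(-2*I*pi/3) = 0.)
Hence the multiplicities are chi_2: 1. Dimension check: dim(chi_2)*dim(chi_0) = 1*1 = 1 and sum (mult * dim) = 1*1 = 1.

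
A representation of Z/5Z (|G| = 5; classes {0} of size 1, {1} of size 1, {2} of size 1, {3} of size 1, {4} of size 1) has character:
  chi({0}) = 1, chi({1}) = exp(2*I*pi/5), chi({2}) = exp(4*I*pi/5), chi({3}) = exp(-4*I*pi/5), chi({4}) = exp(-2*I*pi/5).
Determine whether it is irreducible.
Irreducible: <chi, chi> = 1.

Argument: <chi, chi> = (1/|G|) sum_C |C| * |chi(C)|^2 = (1/5)[1*|1|^2 + 1*|exp(2*I*pi/5)|^2 + 1*|exp(4*I*pi/5)|^2 + 1*|exp(-4*I*pi/5)|^2 + 1*|exp(-2*I*pi/5)|^2]
  = (1/5)[(1) + (1) + (1) + (1) + (1)] = 5/5 = 1.
(Exp terms are combined using exp(i*s)*conj(exp(i*t)) = exp(i*(s-t)), and sums of them are collapsed using the identity that for every m > 1 the m distinct m-th roots of unity sum to 0, e.g. 1 + exp(2*I*pi/3) + exp(-2*I*pi/3) = 0.)
A character is irreducible iff <chi, chi> = 1, so this representation is irreducible.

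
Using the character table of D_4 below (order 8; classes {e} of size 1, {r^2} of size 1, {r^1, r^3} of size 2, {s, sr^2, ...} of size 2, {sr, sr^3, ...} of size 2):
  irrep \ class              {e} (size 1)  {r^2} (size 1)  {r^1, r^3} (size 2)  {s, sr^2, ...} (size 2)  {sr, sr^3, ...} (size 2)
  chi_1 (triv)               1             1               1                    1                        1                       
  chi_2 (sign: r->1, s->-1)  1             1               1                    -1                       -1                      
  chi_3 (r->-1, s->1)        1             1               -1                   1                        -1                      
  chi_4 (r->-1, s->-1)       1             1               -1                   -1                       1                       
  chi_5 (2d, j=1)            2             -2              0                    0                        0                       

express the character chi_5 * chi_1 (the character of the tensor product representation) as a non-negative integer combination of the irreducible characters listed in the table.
chi_5 tensor chi_1 = chi_5 (all other irreducibles have multiplicity 0).

The character of a tensor product is the pointwise product (chi_5 * chi_1)(C) = chi_5(C) * chi_1(C):
  {e}: (2)*(1), {r^2}: (-2)*(1), {r^1, r^3}: (0)*(1), {s, sr^2, ...}: (0)*(1), {sr, sr^3, ...}: (0)*(1)
so (chi_5 * chi_1) takes values
  {e} -> 2, {r^2} -> -2, {r^1, r^3} -> 0, {s, sr^2, ...} -> 0, {sr, sr^3, ...} -> 0.
Now take the inner product of this character with each irreducible chi from the table, <chi_5*chi_1, chi> = (1/8) sum_C |C| (chi_5*chi_1)(C) conj(chi(C)):
  <chi_5*chi_1, chi_1> = (1/8)[1*(2)*conj(1) + 1*(-2)*conj(1) + 2*(0)*conj(1) + 2*(0)*conj(1) + 2*(0)*conj(1)]
      = (1/8)[(2) + (-2) + (0) + (0) + (0)] = 0/8 = 0
  <chi_5*chi_1, chi_2> = (1/8)[1*(2)*conj(1) + 1*(-2)*conj(1) + 2*(0)*conj(1) + 2*(0)*conj(-1) + 2*(0)*conj(-1)]
      = (1/8)[(2) + (-2) + (0) + (0) + (0)] = 0/8 = 0
  <chi_5*chi_1, chi_3> = (1/8)[1*(2)*conj(1) + 1*(-2)*conj(1) + 2*(0)*conj(-1) + 2*(0)*conj(1) + 2*(0)*conj(-1)]
      = (1/8)[(2) + (-2) + (0) + (0) + (0)] = 0/8 = 0
  <chi_5*chi_1, chi_4> = (1/8)[1*(2)*conj(1) + 1*(-2)*conj(1) + 2*(0)*conj(-1) + 2*(0)*conj(-1) + 2*(0)*conj(1)]
      = (1/8)[(2) + (-2) + (0) + (0) + (0)] = 0/8 = 0
  <chi_5*chi_1, chi_5> = (1/8)[1*(2)*conj(2) + 1*(-2)*conj(-2) + 2*(0)*conj(0) + 2*(0)*conj(0) + 2*(0)*conj(0)]
      = (1/8)[(4) + (4) + (0) + (0) + (0)] = 8/8 = 1
Hence the multiplicities are chi_5: 1. Dimension check: dim(chi_5)*dim(chi_1) = 2*1 = 2 and sum (mult * dim) = 1*2 = 2.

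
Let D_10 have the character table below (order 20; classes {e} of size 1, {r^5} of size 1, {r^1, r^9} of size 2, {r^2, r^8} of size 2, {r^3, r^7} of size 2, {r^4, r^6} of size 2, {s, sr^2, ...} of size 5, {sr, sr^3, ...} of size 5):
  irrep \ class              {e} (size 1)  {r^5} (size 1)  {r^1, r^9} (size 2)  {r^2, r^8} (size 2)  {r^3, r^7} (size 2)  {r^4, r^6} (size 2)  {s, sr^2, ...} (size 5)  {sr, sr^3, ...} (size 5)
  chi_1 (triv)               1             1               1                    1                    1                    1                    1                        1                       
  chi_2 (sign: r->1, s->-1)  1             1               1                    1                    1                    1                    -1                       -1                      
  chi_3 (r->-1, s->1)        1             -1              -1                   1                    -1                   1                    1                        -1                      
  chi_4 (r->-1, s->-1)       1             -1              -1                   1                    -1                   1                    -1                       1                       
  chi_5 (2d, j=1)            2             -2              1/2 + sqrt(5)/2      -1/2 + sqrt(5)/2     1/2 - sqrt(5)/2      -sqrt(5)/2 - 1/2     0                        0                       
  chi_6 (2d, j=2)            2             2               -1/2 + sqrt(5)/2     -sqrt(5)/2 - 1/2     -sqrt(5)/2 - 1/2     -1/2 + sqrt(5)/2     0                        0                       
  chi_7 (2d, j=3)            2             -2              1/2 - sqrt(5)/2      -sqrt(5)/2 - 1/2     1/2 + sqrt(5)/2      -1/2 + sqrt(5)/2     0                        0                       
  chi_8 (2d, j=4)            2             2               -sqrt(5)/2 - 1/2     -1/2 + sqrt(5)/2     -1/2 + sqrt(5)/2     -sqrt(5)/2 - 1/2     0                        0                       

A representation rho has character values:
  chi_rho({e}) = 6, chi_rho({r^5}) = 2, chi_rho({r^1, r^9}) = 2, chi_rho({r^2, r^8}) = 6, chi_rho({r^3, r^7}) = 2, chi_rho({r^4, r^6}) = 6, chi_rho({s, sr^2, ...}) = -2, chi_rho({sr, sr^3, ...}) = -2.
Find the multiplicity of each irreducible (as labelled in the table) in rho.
Multiplicities: chi_1: 1, chi_2: 3, chi_3: 1, chi_4: 1, chi_5: 0, chi_6: 0, chi_7: 0, chi_8: 0.

Working: Use <chi_rho, chi> = (1/|G|) sum_C |C| * chi_rho(C) * conj(chi(C)) with |G| = 20 for each irreducible chi in the table:
  <chi_rho, chi_1> = (1/20)[1*(6)*conj(1) + 1*(2)*conj(1) + 2*(2)*conj(1) + 2*(6)*conj(1) + 2*(2)*conj(1) + 2*(6)*conj(1) + 5*(-2)*conj(1) + 5*(-2)*conj(1)]
      = (1/20)[(6) + (2) + (4) + (12) + (4) + (12) + (-10) + (-10)] = 20/20 = 1
  <chi_rho, chi_2> = (1/20)[1*(6)*conj(1) + 1*(2)*conj(1) + 2*(2)*conj(1) + 2*(6)*conj(1) + 2*(2)*conj(1) + 2*(6)*conj(1) + 5*(-2)*conj(-1) + 5*(-2)*conj(-1)]
      = (1/20)[(6) + (2) + (4) + (12) + (4) + (12) + (10) + (10)] = 60/20 = 3
  <chi_rho, chi_3> = (1/20)[1*(6)*conj(1) + 1*(2)*conj(-1) + 2*(2)*conj(-1) + 2*(6)*conj(1) + 2*(2)*conj(-1) + 2*(6)*conj(1) + 5*(-2)*conj(1) + 5*(-2)*conj(-1)]
      = (1/20)[(6) + (-2) + (-4) + (12) + (-4) + (12) + (-10) + (10)] = 20/20 = 1
  <chi_rho, chi_4> = (1/20)[1*(6)*conj(1) + 1*(2)*conj(-1) + 2*(2)*conj(-1) + 2*(6)*conj(1) + 2*(2)*conj(-1) + 2*(6)*conj(1) + 5*(-2)*conj(-1) + 5*(-2)*conj(1)]
      = (1/20)[(6) + (-2) + (-4) + (12) + (-4) + (12) + (10) + (-10)] = 20/20 = 1
  <chi_rho, chi_5> = (1/20)[1*(6)*conj(2) + 1*(2)*conj(-2) + 2*(2)*conj(1/2 + sqrt(5)/2) + 2*(6)*conj(-1/2 + sqrt(5)/2) + 2*(2)*conj(1/2 - sqrt(5)/2) + 2*(6)*conj(-sqrt(5)/2 - 1/2) + 5*(-2)*conj(0) + 5*(-2)*conj(0)]
      = (1/20)[(12) + (-4) + (2 + 2*sqrt(5)) + (-6 + 6*sqrt(5)) + (2 - 2*sqrt(5)) + (-6*sqrt(5) - 6) + (0) + (0)] = 0/20 = 0
  <chi_rho, chi_6> = (1/20)[1*(6)*conj(2) + 1*(2)*conj(2) + 2*(2)*conj(-1/2 + sqrt(5)/2) + 2*(6)*conj(-sqrt(5)/2 - 1/2) + 2*(2)*conj(-sqrt(5)/2 - 1/2) + 2*(6)*conj(-1/2 + sqrt(5)/2) + 5*(-2)*conj(0) + 5*(-2)*conj(0)]
      = (1/20)[(12) + (4) + (-2 + 2*sqrt(5)) + (-6*sqrt(5) - 6) + (-2*sqrt(5) - 2) + (-6 + 6*sqrt(5)) + (0) + (0)] = 0/20 = 0
  <chi_rho, chi_7> = (1/20)[1*(6)*conj(2) + 1*(2)*conj(-2) + 2*(2)*conj(1/2 - sqrt(5)/2) + 2*(6)*conj(-sqrt(5)/2 - 1/2) + 2*(2)*conj(1/2 + sqrt(5)/2) + 2*(6)*conj(-1/2 + sqrt(5)/2) + 5*(-2)*conj(0) + 5*(-2)*conj(0)]
      = (1/20)[(12) + (-4) + (2 - 2*sqrt(5)) + (-6*sqrt(5) - 6) + (2 + 2*sqrt(5)) + (-6 + 6*sqrt(5)) + (0) + (0)] = 0/20 = 0
  <chi_rho, chi_8> = (1/20)[1*(6)*conj(2) + 1*(2)*conj(2) + 2*(2)*conj(-sqrt(5)/2 - 1/2) + 2*(6)*conj(-1/2 + sqrt(5)/2) + 2*(2)*conj(-1/2 + sqrt(5)/2) + 2*(6)*conj(-sqrt(5)/2 - 1/2) + 5*(-2)*conj(0) + 5*(-2)*conj(0)]
      = (1/20)[(12) + (4) + (-2*sqrt(5) - 2) + (-6 + 6*sqrt(5)) + (-2 + 2*sqrt(5)) + (-6*sqrt(5) - 6) + (0) + (0)] = 0/20 = 0
Dimension check: dim(rho) = sum (mult * dim) = 1*1 + 3*1 + 1*1 + 1*1 + 0*2 + 0*2 + 0*2 + 0*2 = 6 = chi_rho(e) = 6.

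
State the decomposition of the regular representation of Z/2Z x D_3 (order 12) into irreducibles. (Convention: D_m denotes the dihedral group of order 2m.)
Each irreducible V_i of dimension d_i appears with multiplicity d_i, i.e. rho_reg = (direct sum over all irreducibles V_i) d_i V_i. The irreducible dimensions for Z/2Z x D_3 are 1, 1, 1, 1, 2, 2: 4 irreducibles of dimension 1, each with multiplicity 1; 2 irreducibles of dimension 2, each with multiplicity 2. Total dimension 4*1*1 + 2*2*2 = 12 = |G|.

Derivation: General theorem: in the regular representation of a finite group G, each irreducible appears with multiplicity equal to its dimension. Check: dim(rho_reg) = sum d_i^2 = 1 + 1 + 1 + 1 + 4 + 4 = 12 = |G|.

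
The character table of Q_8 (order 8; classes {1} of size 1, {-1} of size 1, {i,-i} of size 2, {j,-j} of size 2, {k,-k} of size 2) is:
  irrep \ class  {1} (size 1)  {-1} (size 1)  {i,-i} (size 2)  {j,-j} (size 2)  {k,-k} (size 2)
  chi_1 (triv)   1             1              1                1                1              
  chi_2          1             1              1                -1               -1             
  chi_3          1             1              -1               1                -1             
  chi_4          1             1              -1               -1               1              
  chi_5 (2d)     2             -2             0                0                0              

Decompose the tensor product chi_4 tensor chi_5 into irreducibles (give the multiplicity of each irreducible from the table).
chi_4 tensor chi_5 = chi_5 (all other irreducibles have multiplicity 0).

Justification: The character of a tensor product is the pointwise product (chi_4 * chi_5)(C) = chi_4(C) * chi_5(C):
  {1}: (1)*(2), {-1}: (1)*(-2), {i,-i}: (-1)*(0), {j,-j}: (-1)*(0), {k,-k}: (1)*(0)
so (chi_4 * chi_5) takes values
  {1} -> 2, {-1} -> -2, {i,-i} -> 0, {j,-j} -> 0, {k,-k} -> 0.
Now take the inner product of this character with each irreducible chi from the table, <chi_4*chi_5, chi> = (1/8) sum_C |C| (chi_4*chi_5)(C) conj(chi(C)):
  <chi_4*chi_5, chi_1> = (1/8)[1*(2)*conj(1) + 1*(-2)*conj(1) + 2*(0)*conj(1) + 2*(0)*conj(1) + 2*(0)*conj(1)]
      = (1/8)[(2) + (-2) + (0) + (0) + (0)] = 0/8 = 0
  <chi_4*chi_5, chi_2> = (1/8)[1*(2)*conj(1) + 1*(-2)*conj(1) + 2*(0)*conj(1) + 2*(0)*conj(-1) + 2*(0)*conj(-1)]
      = (1/8)[(2) + (-2) + (0) + (0) + (0)] = 0/8 = 0
  <chi_4*chi_5, chi_3> = (1/8)[1*(2)*conj(1) + 1*(-2)*conj(1) + 2*(0)*conj(-1) + 2*(0)*conj(1) + 2*(0)*conj(-1)]
      = (1/8)[(2) + (-2) + (0) + (0) + (0)] = 0/8 = 0
  <chi_4*chi_5, chi_4> = (1/8)[1*(2)*conj(1) + 1*(-2)*conj(1) + 2*(0)*conj(-1) + 2*(0)*conj(-1) + 2*(0)*conj(1)]
      = (1/8)[(2) + (-2) + (0) + (0) + (0)] = 0/8 = 0
  <chi_4*chi_5, chi_5> = (1/8)[1*(2)*conj(2) + 1*(-2)*conj(-2) + 2*(0)*conj(0) + 2*(0)*conj(0) + 2*(0)*conj(0)]
      = (1/8)[(4) + (4) + (0) + (0) + (0)] = 8/8 = 1
Hence the multiplicities are chi_5: 1. Dimension check: dim(chi_4)*dim(chi_5) = 1*2 = 2 and sum (mult * dim) = 1*2 = 2.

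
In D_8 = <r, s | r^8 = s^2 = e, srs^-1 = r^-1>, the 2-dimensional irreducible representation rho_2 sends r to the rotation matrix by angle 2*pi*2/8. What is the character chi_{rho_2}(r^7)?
chi_{rho_2}(r^7) = 2*cos(2*pi*2*7/8) = 0

Details: rho_2(r^7) is rotation by angle 2*pi*2*7/8, whose trace is 2*cos(2*pi*2*7/8) = 0.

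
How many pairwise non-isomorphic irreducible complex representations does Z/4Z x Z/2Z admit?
8

Reasoning: The number of irreducible complex representations of a finite group equals its number of conjugacy classes. Z/4Z x Z/2Z is abelian of order 8, so every element is its own conjugacy class: 8 classes, so Z/4Z x Z/2Z (order 8) has exactly 8 irreducible complex representations.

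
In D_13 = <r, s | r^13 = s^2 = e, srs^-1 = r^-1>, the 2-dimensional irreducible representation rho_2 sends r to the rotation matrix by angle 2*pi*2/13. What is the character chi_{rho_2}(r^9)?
chi_{rho_2}(r^9) = 2*cos(2*pi*2*9/13) = -2*cos(3*pi/13)

rho_2(r^9) is rotation by angle 2*pi*2*9/13, whose trace is 2*cos(2*pi*2*9/13) = -2*cos(3*pi/13).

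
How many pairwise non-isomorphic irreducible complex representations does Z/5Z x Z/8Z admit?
40

Solution. The number of irreducible complex representations of a finite group equals its number of conjugacy classes. Z/5Z x Z/8Z is abelian of order 40, so every element is its own conjugacy class: 40 classes, so Z/5Z x Z/8Z (order 40) has exactly 40 irreducible complex representations.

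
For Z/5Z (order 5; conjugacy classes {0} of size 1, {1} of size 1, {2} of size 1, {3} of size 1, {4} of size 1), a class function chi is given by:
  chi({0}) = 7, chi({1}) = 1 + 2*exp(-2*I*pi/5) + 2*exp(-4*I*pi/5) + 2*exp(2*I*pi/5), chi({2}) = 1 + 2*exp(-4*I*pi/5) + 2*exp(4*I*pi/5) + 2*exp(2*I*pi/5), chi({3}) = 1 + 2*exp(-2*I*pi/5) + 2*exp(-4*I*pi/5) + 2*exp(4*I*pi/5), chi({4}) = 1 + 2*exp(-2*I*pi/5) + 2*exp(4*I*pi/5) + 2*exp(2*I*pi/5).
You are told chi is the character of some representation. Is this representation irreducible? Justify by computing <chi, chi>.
Not irreducible (reducible): <chi, chi> = 13 > 1.

Why: <chi, chi> = (1/|G|) sum_C |C| * |chi(C)|^2 = (1/5)[1*|7|^2 + 1*|1 + 2*exp(-2*I*pi/5) + 2*exp(-4*I*pi/5) + 2*exp(2*I*pi/5)|^2 + 1*|1 + 2*exp(-4*I*pi/5) + 2*exp(4*I*pi/5) + 2*exp(2*I*pi/5)|^2 + 1*|1 + 2*exp(-2*I*pi/5) + 2*exp(-4*I*pi/5) + 2*exp(4*I*pi/5)|^2 + 1*|1 + 2*exp(-2*I*pi/5) + 2*exp(4*I*pi/5) + 2*exp(2*I*pi/5)|^2]
  = (1/5)[(49) + (13 + 8*exp(-2*I*pi/5) + 10*exp(-4*I*pi/5) + 10*exp(4*I*pi/5) + 8*exp(2*I*pi/5)) + (13 + 10*exp(-2*I*pi/5) + 8*exp(-4*I*pi/5) + 8*exp(4*I*pi/5) + 10*exp(2*I*pi/5)) + (13 + 10*exp(-2*I*pi/5) + 8*exp(-4*I*pi/5) + 8*exp(4*I*pi/5) + 10*exp(2*I*pi/5)) + (13 + 8*exp(-2*I*pi/5) + 10*exp(-4*I*pi/5) + 10*exp(4*I*pi/5) + 8*exp(2*I*pi/5))] = 65/5 = 13.
(Exp terms are combined using exp(i*s)*conj(exp(i*t)) = exp(i*(s-t)), and sums of them are collapsed using the identity that for every m > 1 the m distinct m-th roots of unity sum to 0, e.g. 1 + exp(2*I*pi/3) + exp(-2*I*pi/3) = 0.)
A character is irreducible iff <chi, chi> = 1, so this representation is reducible.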